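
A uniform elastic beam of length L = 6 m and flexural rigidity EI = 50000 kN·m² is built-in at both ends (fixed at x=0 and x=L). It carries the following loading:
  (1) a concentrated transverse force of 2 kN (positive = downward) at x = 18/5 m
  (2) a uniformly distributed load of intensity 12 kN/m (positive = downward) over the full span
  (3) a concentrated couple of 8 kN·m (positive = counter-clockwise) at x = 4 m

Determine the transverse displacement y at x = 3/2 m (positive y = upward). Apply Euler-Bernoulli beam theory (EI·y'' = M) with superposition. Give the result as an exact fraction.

Load 1 — point force P=2 kN at a=18/5 m (b=L-a=12/5):
  y_1 = -Pb²x²(3aL-(3a+b)x)/(6L³EI)  [x≤a] = -2·(12/5)²·(3/2)²·(3·(18/5)·6-(3·(18/5)+(12/5))·(3/2))/(6·6³·50000) = -9/500000 m
Load 2 — uniform load w=12 kN/m over full span:
  y_2 = -wx²(L-x)²/(24EI) = -12·(3/2)²·(6-(3/2))²/(24·50000) = -729/1600000 m
Load 3 — applied couple M₀=8 kN·m at a=4 m (b=L-a=2):
  y_3 = (R_Ax³/6 - M_Ax²/2)/EI  [x≤a] with R_A=16/9, M_A=8/3 = ((16/9)·(3/2)³/6 - (8/3)·(3/2)²/2)/50000 = -1/25000 m
Superposition: y = Σ y_i = -4109/8000000 m ≈ -0.000514 m

y(3/2) = -4109/8000000 m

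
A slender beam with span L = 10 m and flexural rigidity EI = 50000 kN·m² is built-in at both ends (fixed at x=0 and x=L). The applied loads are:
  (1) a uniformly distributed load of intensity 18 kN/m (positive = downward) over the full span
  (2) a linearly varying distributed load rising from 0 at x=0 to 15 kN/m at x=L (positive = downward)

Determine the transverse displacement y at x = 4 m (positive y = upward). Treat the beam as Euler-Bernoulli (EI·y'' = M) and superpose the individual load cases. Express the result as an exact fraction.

y(4) = -189/15625 m

Load 1 — uniform load w=18 kN/m over full span:
  y_1 = -wx²(L-x)²/(24EI) = -18·4²·(10-4)²/(24·50000) = -27/3125 m
Load 2 — triangular load w₀=15 kN/m (0→w₀ over full span):
  y_2 = -w₀x²(L-x)²(x+2L)/(120LEI) = -15·4²·(10-4)²·(4+2·10)/(120·10·50000) = -54/15625 m
Superposition: y = Σ y_i = -189/15625 m ≈ -0.012096 m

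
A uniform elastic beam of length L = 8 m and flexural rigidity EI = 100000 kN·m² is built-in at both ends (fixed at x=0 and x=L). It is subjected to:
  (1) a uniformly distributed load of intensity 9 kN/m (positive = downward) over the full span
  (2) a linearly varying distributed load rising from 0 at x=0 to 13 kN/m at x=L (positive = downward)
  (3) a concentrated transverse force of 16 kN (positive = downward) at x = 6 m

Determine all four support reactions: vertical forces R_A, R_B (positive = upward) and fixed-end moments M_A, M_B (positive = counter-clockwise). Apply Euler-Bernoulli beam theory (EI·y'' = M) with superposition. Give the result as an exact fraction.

Load 1 — uniform load w=9 kN/m over full span:
  R_A = wL/2 = 9·8/2 = 36 kN
  M_A = wL²/12 = 9·8²/12 = 48 kN·m
  R_B = wL/2 = 9·8/2 = 36 kN
  M_B = -wL²/12 = -9·8²/12 = -48 kN·m
Load 2 — triangular load w₀=13 kN/m (0→w₀ over full span):
  R_A = 3w₀L/20 = 3·13·8/20 = 78/5 kN
  M_A = w₀L²/30 = 13·8²/30 = 416/15 kN·m
  R_B = 7w₀L/20 = 7·13·8/20 = 182/5 kN
  M_B = -w₀L²/20 = -13·8²/20 = -208/5 kN·m
Load 3 — point force P=16 kN at a=6 m (b=L-a=2):
  R_A = Pb²(3a+b)/L³ = 16·2²·(3·6+2)/8³ = 5/2 kN
  M_A = Pab²/L² = 16·6·2²/8² = 6 kN·m
  R_B = Pa²(a+3b)/L³ = 16·6²·(6+3·2)/8³ = 27/2 kN
  M_B = -Pa²b/L² = -16·6²·2/8² = -18 kN·m
Superposition: R_A = 541/10 kN, M_A = 1226/15 kN·m, R_B = 859/10 kN, M_B = -538/5 kN·m

R_A = 541/10 kN, M_A = 1226/15 kN·m, R_B = 859/10 kN, M_B = -538/5 kN·m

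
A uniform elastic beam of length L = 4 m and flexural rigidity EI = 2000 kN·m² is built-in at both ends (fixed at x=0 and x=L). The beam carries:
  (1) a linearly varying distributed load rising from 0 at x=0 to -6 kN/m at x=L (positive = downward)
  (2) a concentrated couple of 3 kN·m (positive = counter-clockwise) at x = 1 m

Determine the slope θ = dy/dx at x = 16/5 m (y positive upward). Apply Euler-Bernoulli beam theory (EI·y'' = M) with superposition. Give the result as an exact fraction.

θ(16/5) = -331/312500 rad

Load 1 — triangular load w₀=-6 kN/m (0→w₀ over full span):
  θ_1 = -w₀(2x(L-x)(L-2x)(x+2L)+x²(L-x)²)/(120LEI) = -(-6)·(2·(16/5)·(4-(16/5))·(4-2·(16/5))·((16/5)+2·4)+(16/5)²·(4-(16/5))²)/(120·4·2000) = -64/78125 rad
Load 2 — applied couple M₀=3 kN·m at a=1 m (b=L-a=3):
  θ_2 = (R_Ax²/2 - M_Ax - M₀(x-a))/EI  [x>a] with R_A=27/32, M_A=-9/16 = ((27/32)·(16/5)²/2 - (-9/16)·(16/5) - 3·((16/5)-1))/2000 = -3/12500 rad
Superposition: θ = Σ θ_i = -331/312500 rad ≈ -0.001059 rad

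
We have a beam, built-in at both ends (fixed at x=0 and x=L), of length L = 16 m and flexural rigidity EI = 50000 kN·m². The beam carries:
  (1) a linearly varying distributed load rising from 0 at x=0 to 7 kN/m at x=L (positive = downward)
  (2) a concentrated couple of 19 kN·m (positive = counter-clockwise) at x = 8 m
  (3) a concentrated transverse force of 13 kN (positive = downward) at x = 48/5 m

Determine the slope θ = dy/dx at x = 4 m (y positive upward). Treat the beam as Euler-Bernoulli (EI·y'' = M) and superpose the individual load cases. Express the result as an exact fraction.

θ(4) = -78607/25000000 rad

Load 1 — triangular load w₀=7 kN/m (0→w₀ over full span):
  θ_1 = -w₀(2x(L-x)(L-2x)(x+2L)+x²(L-x)²)/(120LEI) = -7·(2·4·(16-4)·(16-2·4)·(4+2·16)+4²·(16-4)²)/(120·16·50000) = -273/125000 rad
Load 2 — applied couple M₀=19 kN·m at a=8 m (b=L-a=8):
  θ_2 = (R_Ax²/2 - M_Ax)/EI  [x≤a] with R_A=57/32, M_A=19/4 = ((57/32)·4²/2 - (19/4)·4)/50000 = -19/200000 rad
Load 3 — point force P=13 kN at a=48/5 m (b=L-a=32/5):
  θ_3 = -Pb²x(2aL-(3a+b)x)/(2L³EI)  [x≤a] = -13·(32/5)²·4·(2·(48/5)·16-(3·(48/5)+(32/5))·4)/(2·16³·50000) = -338/390625 rad
Superposition: θ = Σ θ_i = -78607/25000000 rad ≈ -0.003144 rad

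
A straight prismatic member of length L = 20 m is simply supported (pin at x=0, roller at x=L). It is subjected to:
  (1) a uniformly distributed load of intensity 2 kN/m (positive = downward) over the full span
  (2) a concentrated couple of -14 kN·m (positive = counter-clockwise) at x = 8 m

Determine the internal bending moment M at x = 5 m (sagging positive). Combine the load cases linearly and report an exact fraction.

M(5) = 143/2 kN·m

Load 1 — uniform load w=2 kN/m over full span:
  M_1 = wx(L-x)/2 = 2·5·(20-5)/2 = 75 kN·m
Load 2 — applied couple M₀=-14 kN·m at a=8 m (b=L-a=12):
  M_2 = M₀x/L  [x≤a] = (-14)·5/20 = -7/2 kN·m
Superposition: M = Σ M_i = 143/2 kN·m ≈ 71.500000 kN·m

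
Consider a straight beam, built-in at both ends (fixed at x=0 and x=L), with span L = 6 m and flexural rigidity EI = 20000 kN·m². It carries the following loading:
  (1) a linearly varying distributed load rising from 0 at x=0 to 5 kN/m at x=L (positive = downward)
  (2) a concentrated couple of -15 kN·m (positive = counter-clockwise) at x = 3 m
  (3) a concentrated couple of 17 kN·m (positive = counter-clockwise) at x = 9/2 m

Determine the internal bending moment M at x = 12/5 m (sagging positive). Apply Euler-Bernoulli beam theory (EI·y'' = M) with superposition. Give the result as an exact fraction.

M(12/5) = -13/400 kN·m

Load 1 — triangular load w₀=5 kN/m (0→w₀ over full span):
  M_1 = 3w₀Lx/20 - w₀L²/30 - w₀x³/(6L) = 3·5·6·(12/5)/20 - 5·6²/30 - 5·(12/5)³/(6·6) = 72/25 kN·m
Load 2 — applied couple M₀=-15 kN·m at a=3 m (b=L-a=3):
  M_2 = R_Ax - M_A  [x≤a] with R_A=-15/4, M_A=-15/4 = (-15/4)·(12/5) - (-15/4) = -21/4 kN·m
Load 3 — applied couple M₀=17 kN·m at a=9/2 m (b=L-a=3/2):
  M_3 = R_Ax - M_A  [x≤a] with R_A=51/16, M_A=85/16 = (51/16)·(12/5) - (85/16) = 187/80 kN·m
Superposition: M = Σ M_i = -13/400 kN·m ≈ -0.032500 kN·m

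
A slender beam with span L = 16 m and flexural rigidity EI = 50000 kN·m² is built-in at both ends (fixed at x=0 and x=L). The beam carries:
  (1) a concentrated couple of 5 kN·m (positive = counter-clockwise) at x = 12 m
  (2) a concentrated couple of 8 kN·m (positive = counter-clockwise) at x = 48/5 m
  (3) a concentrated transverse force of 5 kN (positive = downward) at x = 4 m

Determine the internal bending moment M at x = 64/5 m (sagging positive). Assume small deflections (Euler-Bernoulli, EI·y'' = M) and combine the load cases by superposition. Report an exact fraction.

M(64/5) = -9313/2000 kN·m

Load 1 — applied couple M₀=5 kN·m at a=12 m (b=L-a=4):
  M_1 = R_Ax - M_A - M₀  [x>a] with R_A=45/128, M_A=25/16 = (45/128)·(64/5) - (25/16) - 5 = -33/16 kN·m
Load 2 — applied couple M₀=8 kN·m at a=48/5 m (b=L-a=32/5):
  M_2 = R_Ax - M_A - M₀  [x>a] with R_A=18/25, M_A=64/25 = (18/25)·(64/5) - (64/25) - 8 = -168/125 kN·m
Load 3 — point force P=5 kN at a=4 m (b=L-a=12):
  M_3 = Pa²(a+3b)(L-x)/L³ - Pa²b/L²  [x>a] = 5·4²·(4+3·12)·(16-(64/5))/16³ - 5·4²·12/16² = -5/4 kN·m
Superposition: M = Σ M_i = -9313/2000 kN·m ≈ -4.656500 kN·m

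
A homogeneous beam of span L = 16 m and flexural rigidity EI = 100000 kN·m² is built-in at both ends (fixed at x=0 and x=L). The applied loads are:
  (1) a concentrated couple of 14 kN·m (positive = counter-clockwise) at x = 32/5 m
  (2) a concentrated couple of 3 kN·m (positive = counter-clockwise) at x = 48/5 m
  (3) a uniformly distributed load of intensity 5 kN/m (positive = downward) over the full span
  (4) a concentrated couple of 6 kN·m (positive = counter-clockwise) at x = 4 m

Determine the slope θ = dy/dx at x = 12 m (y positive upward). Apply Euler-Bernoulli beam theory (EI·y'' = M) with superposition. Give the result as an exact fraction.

Load 1 — applied couple M₀=14 kN·m at a=32/5 m (b=L-a=48/5):
  θ_1 = (R_Ax²/2 - M_Ax - M₀(x-a))/EI  [x>a] with R_A=63/50, M_A=42/25 = ((63/50)·12²/2 - (42/25)·12 - 14·(12-(32/5)))/100000 = -49/625000 rad
Load 2 — applied couple M₀=3 kN·m at a=48/5 m (b=L-a=32/5):
  θ_2 = (R_Ax²/2 - M_Ax - M₀(x-a))/EI  [x>a] with R_A=27/100, M_A=24/25 = ((27/100)·12²/2 - (24/25)·12 - 3·(12-(48/5)))/100000 = 9/1250000 rad
Load 3 — uniform load w=5 kN/m over full span:
  θ_3 = -wx(L-x)(L-2x)/(12EI) = -5·12·(16-12)·(16-2·12)/(12·100000) = 1/625 rad
Load 4 — applied couple M₀=6 kN·m at a=4 m (b=L-a=12):
  θ_4 = (R_Ax²/2 - M_Ax - M₀(x-a))/EI  [x>a] with R_A=27/64, M_A=-9/8 = ((27/64)·12²/2 - (-9/8)·12 - 6·(12-4))/100000 = -33/800000 rad
Superposition: θ = Σ θ_i = 29751/20000000 rad ≈ 0.001488 rad

θ(12) = 29751/20000000 rad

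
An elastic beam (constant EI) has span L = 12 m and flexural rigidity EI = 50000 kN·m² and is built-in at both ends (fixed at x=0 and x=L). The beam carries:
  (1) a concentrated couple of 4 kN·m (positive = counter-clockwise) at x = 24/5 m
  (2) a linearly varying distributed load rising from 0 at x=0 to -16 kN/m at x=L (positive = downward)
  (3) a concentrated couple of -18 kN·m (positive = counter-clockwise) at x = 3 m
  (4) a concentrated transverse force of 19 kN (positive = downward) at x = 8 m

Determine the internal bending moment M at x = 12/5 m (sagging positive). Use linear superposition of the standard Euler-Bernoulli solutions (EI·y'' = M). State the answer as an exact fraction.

Load 1 — applied couple M₀=4 kN·m at a=24/5 m (b=L-a=36/5):
  M_1 = R_Ax - M_A  [x≤a] with R_A=12/25, M_A=12/25 = (12/25)·(12/5) - (12/25) = 84/125 kN·m
Load 2 — triangular load w₀=-16 kN/m (0→w₀ over full span):
  M_2 = 3w₀Lx/20 - w₀L²/30 - w₀x³/(6L) = 3·(-16)·12·(12/5)/20 - (-16)·12²/30 - (-16)·(12/5)³/(6·12) = 1344/125 kN·m
Load 3 — applied couple M₀=-18 kN·m at a=3 m (b=L-a=9):
  M_3 = R_Ax - M_A  [x≤a] with R_A=-27/16, M_A=27/8 = (-27/16)·(12/5) - (27/8) = -297/40 kN·m
Load 4 — point force P=19 kN at a=8 m (b=L-a=4):
  M_4 = Pb²(3a+b)x/L³ - Pab²/L²  [x≤a] = 19·4²·(3·8+4)·(12/5)/12³ - 19·8·4²/12² = -76/15 kN·m
Superposition: M = Σ M_i = -3203/3000 kN·m ≈ -1.067667 kN·m

M(12/5) = -3203/3000 kN·m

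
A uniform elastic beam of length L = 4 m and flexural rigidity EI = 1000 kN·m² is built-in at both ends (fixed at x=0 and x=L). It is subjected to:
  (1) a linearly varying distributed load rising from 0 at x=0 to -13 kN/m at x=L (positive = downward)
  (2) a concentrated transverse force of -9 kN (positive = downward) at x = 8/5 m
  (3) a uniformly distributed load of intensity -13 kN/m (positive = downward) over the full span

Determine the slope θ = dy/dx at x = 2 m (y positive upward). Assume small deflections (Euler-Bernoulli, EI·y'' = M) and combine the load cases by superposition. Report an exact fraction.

Load 1 — triangular load w₀=-13 kN/m (0→w₀ over full span):
  θ_1 = -w₀(2x(L-x)(L-2x)(x+2L)+x²(L-x)²)/(120LEI) = -(-13)·(2·2·(4-2)·(4-2·2)·(2+2·4)+2²·(4-2)²)/(120·4·1000) = 13/30000 rad
Load 2 — point force P=-9 kN at a=8/5 m (b=L-a=12/5):
  θ_2 = Pa²(L-x)(2bL-(3b+a)(L-x))/(2L³EI)  [x>a] = (-9)·(8/5)²·(4-2)·(2·(12/5)·4-(3·(12/5)+(8/5))·(4-2))/(2·4³·1000) = -9/15625 rad
Load 3 — uniform load w=-13 kN/m over full span:
  θ_3 = -wx(L-x)(L-2x)/(12EI) = -(-13)·2·(4-2)·(4-2·2)/(12·1000) = 0 rad
Superposition: θ = Σ θ_i = -107/750000 rad ≈ -0.000143 rad

θ(2) = -107/750000 rad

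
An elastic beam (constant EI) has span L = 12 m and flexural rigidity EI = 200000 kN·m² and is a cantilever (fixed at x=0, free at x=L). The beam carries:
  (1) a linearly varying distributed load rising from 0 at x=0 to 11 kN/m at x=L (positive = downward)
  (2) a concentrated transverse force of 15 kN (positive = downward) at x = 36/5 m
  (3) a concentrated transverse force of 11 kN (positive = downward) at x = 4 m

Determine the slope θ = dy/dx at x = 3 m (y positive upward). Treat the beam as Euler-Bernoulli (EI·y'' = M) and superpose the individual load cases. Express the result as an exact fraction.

θ(3) = -52131/6400000 rad

Load 1 — triangular load w₀=11 kN/m (0→w₀ over full span):
  θ_1 = (w₀Lx²/4-w₀L²x/3-w₀x⁴/(24L))/EI = (11·12·3²/4-11·12²·3/3-11·3⁴/(24·12))/200000 = -41283/6400000 rad
Load 2 — point force P=15 kN at a=36/5 m (b=L-a=24/5):
  θ_2 = -Px(2a-x)/(2EI)  [x≤a] = -15·3·(2·(36/5)-3)/(2·200000) = -513/400000 rad
Load 3 — point force P=11 kN at a=4 m (b=L-a=8):
  θ_3 = -Px(2a-x)/(2EI)  [x≤a] = -11·3·(2·4-3)/(2·200000) = -33/80000 rad
Superposition: θ = Σ θ_i = -52131/6400000 rad ≈ -0.008145 rad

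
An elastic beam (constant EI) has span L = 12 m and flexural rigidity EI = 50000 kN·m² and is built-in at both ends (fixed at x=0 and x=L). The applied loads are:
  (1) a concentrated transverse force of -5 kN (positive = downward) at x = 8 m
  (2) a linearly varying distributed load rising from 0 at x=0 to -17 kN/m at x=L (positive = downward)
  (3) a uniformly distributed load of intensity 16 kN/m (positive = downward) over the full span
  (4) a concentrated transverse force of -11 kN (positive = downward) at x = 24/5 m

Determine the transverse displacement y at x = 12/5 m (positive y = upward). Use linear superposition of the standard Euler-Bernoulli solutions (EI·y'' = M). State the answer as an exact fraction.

y(12/5) = -82216/29296875 m

Load 1 — point force P=-5 kN at a=8 m (b=L-a=4):
  y_1 = -Pb²x²(3aL-(3a+b)x)/(6L³EI)  [x≤a] = -(-5)·4²·(12/5)²·(3·8·12-(3·8+4)·(12/5))/(6·12³·50000) = 46/234375 m
Load 2 — triangular load w₀=-17 kN/m (0→w₀ over full span):
  y_2 = -w₀x²(L-x)²(x+2L)/(120LEI) = -(-17)·(12/5)²·(12-(12/5))²·((12/5)+2·12)/(120·12·50000) = 161568/48828125 m
Load 3 — uniform load w=16 kN/m over full span:
  y_3 = -wx²(L-x)²/(24EI) = -16·(12/5)²·(12-(12/5))²/(24·50000) = -13824/1953125 m
Load 4 — point force P=-11 kN at a=24/5 m (b=L-a=36/5):
  y_4 = -Pb²x²(3aL-(3a+b)x)/(6L³EI)  [x≤a] = -(-11)·(36/5)²·(12/5)²·(3·(24/5)·12-(3·(24/5)+(36/5))·(12/5))/(6·12³·50000) = 37422/48828125 m
Superposition: y = Σ y_i = -82216/29296875 m ≈ -0.002806 m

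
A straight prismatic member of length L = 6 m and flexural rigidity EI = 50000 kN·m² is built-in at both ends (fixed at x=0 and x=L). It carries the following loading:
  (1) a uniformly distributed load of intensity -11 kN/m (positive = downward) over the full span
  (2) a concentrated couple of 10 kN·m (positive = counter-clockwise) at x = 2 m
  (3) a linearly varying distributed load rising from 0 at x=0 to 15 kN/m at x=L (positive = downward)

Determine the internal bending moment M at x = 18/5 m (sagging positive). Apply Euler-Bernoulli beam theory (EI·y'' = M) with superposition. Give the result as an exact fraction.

M(18/5) = -134/25 kN·m

Load 1 — uniform load w=-11 kN/m over full span:
  M_1 = wLx/2 - wL²/12 - wx²/2 = (-11)·6·(18/5)/2 - (-11)·6²/12 - (-11)·(18/5)²/2 = -363/25 kN·m
Load 2 — applied couple M₀=10 kN·m at a=2 m (b=L-a=4):
  M_2 = R_Ax - M_A - M₀  [x>a] with R_A=20/9, M_A=0 = (20/9)·(18/5) - 0 - 10 = -2 kN·m
Load 3 — triangular load w₀=15 kN/m (0→w₀ over full span):
  M_3 = 3w₀Lx/20 - w₀L²/30 - w₀x³/(6L) = 3·15·6·(18/5)/20 - 15·6²/30 - 15·(18/5)³/(6·6) = 279/25 kN·m
Superposition: M = Σ M_i = -134/25 kN·m ≈ -5.360000 kN·m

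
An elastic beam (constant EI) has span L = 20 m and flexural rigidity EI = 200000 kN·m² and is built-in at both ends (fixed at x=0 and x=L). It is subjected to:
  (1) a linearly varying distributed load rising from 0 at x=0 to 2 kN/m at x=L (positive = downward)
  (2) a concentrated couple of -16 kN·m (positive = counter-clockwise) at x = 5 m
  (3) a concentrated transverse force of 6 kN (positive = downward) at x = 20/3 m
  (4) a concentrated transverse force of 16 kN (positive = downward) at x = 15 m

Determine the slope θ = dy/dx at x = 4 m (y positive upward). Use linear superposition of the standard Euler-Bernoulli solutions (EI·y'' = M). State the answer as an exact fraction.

Load 1 — triangular load w₀=2 kN/m (0→w₀ over full span):
  θ_1 = -w₀(2x(L-x)(L-2x)(x+2L)+x²(L-x)²)/(120LEI) = -2·(2·4·(20-4)·(20-2·4)·(4+2·20)+4²·(20-4)²)/(120·20·200000) = -14/46875 rad
Load 2 — applied couple M₀=-16 kN·m at a=5 m (b=L-a=15):
  θ_2 = (R_Ax²/2 - M_Ax)/EI  [x≤a] with R_A=-9/10, M_A=3 = ((-9/10)·4²/2 - 3·4)/200000 = -3/31250 rad
Load 3 — point force P=6 kN at a=20/3 m (b=L-a=40/3):
  θ_3 = -Pb²x(2aL-(3a+b)x)/(2L³EI)  [x≤a] = -6·(40/3)²·4·(2·(20/3)·20-(3·(20/3)+(40/3))·4)/(2·20³·200000) = -1/5625 rad
Load 4 — point force P=16 kN at a=15 m (b=L-a=5):
  θ_4 = -Pb²x(2aL-(3a+b)x)/(2L³EI)  [x≤a] = -16·5²·4·(2·15·20-(3·15+5)·4)/(2·20³·200000) = -1/5000 rad
Superposition: θ = Σ θ_i = -869/1125000 rad ≈ -0.000772 rad

θ(4) = -869/1125000 rad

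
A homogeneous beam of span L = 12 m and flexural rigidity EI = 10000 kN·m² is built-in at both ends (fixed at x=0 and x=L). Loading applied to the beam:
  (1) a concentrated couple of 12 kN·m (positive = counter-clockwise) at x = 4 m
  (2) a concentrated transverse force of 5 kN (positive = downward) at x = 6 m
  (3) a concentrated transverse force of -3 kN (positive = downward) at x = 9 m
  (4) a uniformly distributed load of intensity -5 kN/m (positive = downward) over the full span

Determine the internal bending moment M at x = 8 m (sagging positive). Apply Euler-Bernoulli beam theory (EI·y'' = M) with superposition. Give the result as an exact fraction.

Load 1 — applied couple M₀=12 kN·m at a=4 m (b=L-a=8):
  M_1 = R_Ax - M_A - M₀  [x>a] with R_A=4/3, M_A=0 = (4/3)·8 - 0 - 12 = -4/3 kN·m
Load 2 — point force P=5 kN at a=6 m (b=L-a=6):
  M_2 = Pa²(a+3b)(L-x)/L³ - Pa²b/L²  [x>a] = 5·6²·(6+3·6)·(12-8)/12³ - 5·6²·6/12² = 5/2 kN·m
Load 3 — point force P=-3 kN at a=9 m (b=L-a=3):
  M_3 = Pb²(3a+b)x/L³ - Pab²/L²  [x≤a] = (-3)·3²·(3·9+3)·8/12³ - (-3)·9·3²/12² = -33/16 kN·m
Load 4 — uniform load w=-5 kN/m over full span:
  M_4 = wLx/2 - wL²/12 - wx²/2 = (-5)·12·8/2 - (-5)·12²/12 - (-5)·8²/2 = -20 kN·m
Superposition: M = Σ M_i = -1003/48 kN·m ≈ -20.895833 kN·m

M(8) = -1003/48 kN·m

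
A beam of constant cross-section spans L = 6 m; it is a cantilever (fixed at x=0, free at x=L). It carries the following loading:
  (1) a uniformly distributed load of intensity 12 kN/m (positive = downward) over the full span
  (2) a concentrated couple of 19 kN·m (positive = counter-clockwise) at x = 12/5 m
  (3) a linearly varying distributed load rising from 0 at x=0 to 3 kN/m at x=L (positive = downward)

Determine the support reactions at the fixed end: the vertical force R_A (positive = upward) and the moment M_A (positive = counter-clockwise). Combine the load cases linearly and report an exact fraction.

R_A = 81 kN, M_A = 233 kN·m

Load 1 — uniform load w=12 kN/m over full span:
  R_A = wL = 12·6 = 72 kN
  M_A = wL²/2 = 12·6²/2 = 216 kN·m
Load 2 — applied couple M₀=19 kN·m at a=12/5 m (b=L-a=18/5):
  R_A = 0 kN
  M_A = -M₀ = -19 kN·m
Load 3 — triangular load w₀=3 kN/m (0→w₀ over full span):
  R_A = w₀L/2 = 3·6/2 = 9 kN
  M_A = w₀L²/3 = 3·6²/3 = 36 kN·m
Superposition: R_A = 81 kN, M_A = 233 kN·m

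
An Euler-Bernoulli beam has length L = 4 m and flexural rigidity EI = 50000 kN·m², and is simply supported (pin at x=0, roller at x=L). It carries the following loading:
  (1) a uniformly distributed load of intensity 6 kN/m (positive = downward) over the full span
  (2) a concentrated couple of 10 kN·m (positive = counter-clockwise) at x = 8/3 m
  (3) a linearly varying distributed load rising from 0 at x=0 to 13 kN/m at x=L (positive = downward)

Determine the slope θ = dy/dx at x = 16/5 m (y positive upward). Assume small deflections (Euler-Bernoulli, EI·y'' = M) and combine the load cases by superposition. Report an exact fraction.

θ(16/5) = 10438/17578125 rad

Load 1 — uniform load w=6 kN/m over full span:
  θ_1 = -w(L³-6Lx²+4x³)/(24EI) = -6·(4³-6·4·(16/5)²+4·(16/5)³)/(24·50000) = 99/390625 rad
Load 2 — applied couple M₀=10 kN·m at a=8/3 m (b=L-a=4/3):
  θ_2 = (M₀x²/(2L)-M₀(x-a)+C₁)/EI  [x>a] with C₁=M₀(3b²-L²)/(6L)=-40/9 = (10·(16/5)²/(2·4)-10·((16/5)-(8/3))+(-40/9))/50000 = 17/281250 rad
Load 3 — triangular load w₀=13 kN/m (0→w₀ over full span):
  θ_3 = -w₀(7L⁴-30L²x²+15x⁴)/(360LEI) = -13·(7·4⁴-30·4²·(16/5)²+15·(16/5)⁴)/(360·4·50000) = 9841/35156250 rad
Superposition: θ = Σ θ_i = 10438/17578125 rad ≈ 0.000594 rad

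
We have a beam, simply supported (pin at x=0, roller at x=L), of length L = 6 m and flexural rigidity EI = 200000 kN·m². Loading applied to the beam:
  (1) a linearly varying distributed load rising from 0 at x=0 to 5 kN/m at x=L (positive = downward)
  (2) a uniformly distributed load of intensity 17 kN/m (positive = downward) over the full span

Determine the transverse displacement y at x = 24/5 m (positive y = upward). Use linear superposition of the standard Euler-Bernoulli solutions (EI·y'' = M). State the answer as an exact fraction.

Load 1 — triangular load w₀=5 kN/m (0→w₀ over full span):
  y_1 = -w₀x(7L⁴-10L²x²+3x⁴)/(360LEI) = -5·(24/5)·(7·6⁴-10·6²·(24/5)²+3·(24/5)⁴)/(360·6·200000) = -10287/78125000 m
Load 2 — uniform load w=17 kN/m over full span:
  y_2 = -wx(L³-2Lx²+x³)/(24EI) = -17·(24/5)·(6³-2·6·(24/5)²+(24/5)³)/(24·200000) = -13311/15625000 m
Superposition: y = Σ y_i = -38421/39062500 m ≈ -0.000984 m

y(24/5) = -38421/39062500 m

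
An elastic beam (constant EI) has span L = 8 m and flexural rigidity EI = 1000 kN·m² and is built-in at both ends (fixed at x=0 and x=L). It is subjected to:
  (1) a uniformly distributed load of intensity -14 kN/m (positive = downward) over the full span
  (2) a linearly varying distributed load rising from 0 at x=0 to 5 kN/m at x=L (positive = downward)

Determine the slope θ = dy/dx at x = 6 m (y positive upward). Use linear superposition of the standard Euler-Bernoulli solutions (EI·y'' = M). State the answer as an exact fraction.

Load 1 — uniform load w=-14 kN/m over full span:
  θ_1 = -wx(L-x)(L-2x)/(12EI) = -(-14)·6·(8-6)·(8-2·6)/(12·1000) = -7/125 rad
Load 2 — triangular load w₀=5 kN/m (0→w₀ over full span):
  θ_2 = -w₀(2x(L-x)(L-2x)(x+2L)+x²(L-x)²)/(120LEI) = -5·(2·6·(8-6)·(8-2·6)·(6+2·8)+6²·(8-6)²)/(120·8·1000) = 41/4000 rad
Superposition: θ = Σ θ_i = -183/4000 rad ≈ -0.045750 rad

θ(6) = -183/4000 rad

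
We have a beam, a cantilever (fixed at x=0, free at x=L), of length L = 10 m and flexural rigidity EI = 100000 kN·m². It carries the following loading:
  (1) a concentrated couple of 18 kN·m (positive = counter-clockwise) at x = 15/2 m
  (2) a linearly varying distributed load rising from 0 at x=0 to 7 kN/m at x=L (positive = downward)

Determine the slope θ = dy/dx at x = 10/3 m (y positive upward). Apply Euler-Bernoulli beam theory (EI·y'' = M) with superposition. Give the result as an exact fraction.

Load 1 — applied couple M₀=18 kN·m at a=15/2 m (b=L-a=5/2):
  θ_1 = M₀x/EI  [x≤a] = 18·(10/3)/100000 = 3/5000 rad
Load 2 — triangular load w₀=7 kN/m (0→w₀ over full span):
  θ_2 = (w₀Lx²/4-w₀L²x/3-w₀x⁴/(24L))/EI = (7·10·(10/3)²/4-7·10²·(10/3)/3-7·(10/3)⁴/(24·10))/100000 = -1141/194400 rad
Superposition: θ = Σ θ_i = -25609/4860000 rad ≈ -0.005269 rad

θ(10/3) = -25609/4860000 rad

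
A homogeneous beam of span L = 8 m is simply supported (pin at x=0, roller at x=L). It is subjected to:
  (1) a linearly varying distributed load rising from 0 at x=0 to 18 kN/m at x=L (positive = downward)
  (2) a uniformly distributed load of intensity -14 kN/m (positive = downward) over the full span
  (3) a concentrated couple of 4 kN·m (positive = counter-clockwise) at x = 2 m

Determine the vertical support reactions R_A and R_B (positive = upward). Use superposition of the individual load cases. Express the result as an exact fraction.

Load 1 — triangular load w₀=18 kN/m (0→w₀ over full span):
  R_A = w₀L/6 = 18·8/6 = 24 kN
  R_B = w₀L/3 = 18·8/3 = 48 kN
Load 2 — uniform load w=-14 kN/m over full span:
  R_A = wL/2 = (-14)·8/2 = -56 kN
  R_B = wL/2 = (-14)·8/2 = -56 kN
Load 3 — applied couple M₀=4 kN·m at a=2 m (b=L-a=6):
  R_A = M₀/L = 4/8 = 1/2 kN
  R_B = -M₀/L = -4/8 = -1/2 kN
Superposition: R_A = -63/2 kN, R_B = -17/2 kN

R_A = -63/2 kN, R_B = -17/2 kN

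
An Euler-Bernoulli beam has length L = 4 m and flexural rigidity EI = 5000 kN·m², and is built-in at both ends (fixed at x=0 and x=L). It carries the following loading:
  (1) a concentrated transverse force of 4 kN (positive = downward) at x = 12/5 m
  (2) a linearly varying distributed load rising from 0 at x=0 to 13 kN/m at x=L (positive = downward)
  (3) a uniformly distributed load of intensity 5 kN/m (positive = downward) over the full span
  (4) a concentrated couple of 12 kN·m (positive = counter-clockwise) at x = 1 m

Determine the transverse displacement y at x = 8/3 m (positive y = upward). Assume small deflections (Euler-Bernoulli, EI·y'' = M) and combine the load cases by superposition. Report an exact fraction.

y(8/3) = -241931/227812500 m

Load 1 — point force P=4 kN at a=12/5 m (b=L-a=8/5):
  y_1 = -Pa²(L-x)²(3bL-(3b+a)(L-x))/(6L³EI)  [x>a] = -4·(12/5)²·(4-(8/3))²·(3·(8/5)·4-(3·(8/5)+(12/5))·(4-(8/3)))/(6·4³·5000) = -16/78125 m
Load 2 — triangular load w₀=13 kN/m (0→w₀ over full span):
  y_2 = -w₀x²(L-x)²(x+2L)/(120LEI) = -13·(8/3)²·(4-(8/3))²·((8/3)+2·4)/(120·4·5000) = -1664/2278125 m
Load 3 — uniform load w=5 kN/m over full span:
  y_3 = -wx²(L-x)²/(24EI) = -5·(8/3)²·(4-(8/3))²/(24·5000) = -16/30375 m
Load 4 — applied couple M₀=12 kN·m at a=1 m (b=L-a=3):
  y_4 = (R_Ax³/6 - M_Ax²/2 - M₀(x-a)²/2)/EI  [x>a] with R_A=27/8, M_A=-9/4 = ((27/8)·(8/3)³/6 - (-9/4)·(8/3)²/2 - 12·((8/3)-1)²/2)/5000 = 1/2500 m
Superposition: y = Σ y_i = -241931/227812500 m ≈ -0.001062 m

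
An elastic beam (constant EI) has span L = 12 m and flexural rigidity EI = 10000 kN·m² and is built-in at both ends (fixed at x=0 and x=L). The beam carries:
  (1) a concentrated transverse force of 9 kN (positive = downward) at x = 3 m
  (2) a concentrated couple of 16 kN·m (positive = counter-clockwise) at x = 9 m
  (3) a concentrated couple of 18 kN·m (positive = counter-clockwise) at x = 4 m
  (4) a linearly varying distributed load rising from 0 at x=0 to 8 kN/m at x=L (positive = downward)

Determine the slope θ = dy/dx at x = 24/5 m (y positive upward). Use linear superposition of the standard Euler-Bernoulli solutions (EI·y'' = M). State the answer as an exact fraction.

Load 1 — point force P=9 kN at a=3 m (b=L-a=9):
  θ_1 = Pa²(L-x)(2bL-(3b+a)(L-x))/(2L³EI)  [x>a] = 9·3²·(12-(24/5))·(2·9·12-(3·9+3)·(12-(24/5)))/(2·12³·10000) = 0 rad
Load 2 — applied couple M₀=16 kN·m at a=9 m (b=L-a=3):
  θ_2 = (R_Ax²/2 - M_Ax)/EI  [x≤a] with R_A=3/2, M_A=5 = ((3/2)·(24/5)²/2 - 5·(24/5))/10000 = -21/31250 rad
Load 3 — applied couple M₀=18 kN·m at a=4 m (b=L-a=8):
  θ_3 = (R_Ax²/2 - M_Ax - M₀(x-a))/EI  [x>a] with R_A=2, M_A=0 = (2·(24/5)²/2 - 0·(24/5) - 18·((24/5)-4))/10000 = 27/31250 rad
Load 4 — triangular load w₀=8 kN/m (0→w₀ over full span):
  θ_4 = -w₀(2x(L-x)(L-2x)(x+2L)+x²(L-x)²)/(120LEI) = -8·(2·(24/5)·(12-(24/5))·(12-2·(24/5))·((24/5)+2·12)+(24/5)²·(12-(24/5))²)/(120·12·10000) = -1296/390625 rad
Superposition: θ = Σ θ_i = -1221/390625 rad ≈ -0.003126 rad

θ(24/5) = -1221/390625 rad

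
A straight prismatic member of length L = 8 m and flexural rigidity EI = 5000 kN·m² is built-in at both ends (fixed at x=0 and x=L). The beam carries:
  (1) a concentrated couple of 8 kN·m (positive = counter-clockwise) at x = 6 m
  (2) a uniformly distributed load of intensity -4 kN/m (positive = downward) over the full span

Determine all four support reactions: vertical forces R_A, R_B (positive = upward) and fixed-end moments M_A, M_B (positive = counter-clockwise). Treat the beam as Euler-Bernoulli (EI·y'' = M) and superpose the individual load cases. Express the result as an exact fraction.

Load 1 — applied couple M₀=8 kN·m at a=6 m (b=L-a=2):
  R_A = 6M₀ab/L³ = 6·8·6·2/8³ = 9/8 kN
  M_A = M₀b(2a-b)/L² = 8·2·(2·6-2)/8² = 5/2 kN·m
  R_B = -6M₀ab/L³ = -6·8·6·2/8³ = -9/8 kN
  M_B = M₀a(2b-a)/L² = 8·6·(2·2-6)/8² = -3/2 kN·m
Load 2 — uniform load w=-4 kN/m over full span:
  R_A = wL/2 = (-4)·8/2 = -16 kN
  M_A = wL²/12 = (-4)·8²/12 = -64/3 kN·m
  R_B = wL/2 = (-4)·8/2 = -16 kN
  M_B = -wL²/12 = -(-4)·8²/12 = 64/3 kN·m
Superposition: R_A = -119/8 kN, M_A = -113/6 kN·m, R_B = -137/8 kN, M_B = 119/6 kN·m

R_A = -119/8 kN, M_A = -113/6 kN·m, R_B = -137/8 kN, M_B = 119/6 kN·m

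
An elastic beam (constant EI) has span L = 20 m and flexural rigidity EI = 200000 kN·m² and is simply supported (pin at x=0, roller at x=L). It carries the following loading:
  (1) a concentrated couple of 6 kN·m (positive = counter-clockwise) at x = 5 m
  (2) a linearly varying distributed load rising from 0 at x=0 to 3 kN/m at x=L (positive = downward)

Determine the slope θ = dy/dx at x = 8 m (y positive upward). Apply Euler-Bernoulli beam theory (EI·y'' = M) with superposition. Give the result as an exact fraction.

Load 1 — applied couple M₀=6 kN·m at a=5 m (b=L-a=15):
  θ_1 = (M₀x²/(2L)-M₀(x-a)+C₁)/EI  [x>a] with C₁=M₀(3b²-L²)/(6L)=55/4 = (6·8²/(2·20)-6·(8-5)+(55/4))/200000 = 107/4000000 rad
Load 2 — triangular load w₀=3 kN/m (0→w₀ over full span):
  θ_2 = -w₀(7L⁴-30L²x²+15x⁴)/(360LEI) = -3·(7·20⁴-30·20²·8²+15·8⁴)/(360·20·200000) = -323/375000 rad
Superposition: θ = Σ θ_i = -2003/2400000 rad ≈ -0.000835 rad

θ(8) = -2003/2400000 rad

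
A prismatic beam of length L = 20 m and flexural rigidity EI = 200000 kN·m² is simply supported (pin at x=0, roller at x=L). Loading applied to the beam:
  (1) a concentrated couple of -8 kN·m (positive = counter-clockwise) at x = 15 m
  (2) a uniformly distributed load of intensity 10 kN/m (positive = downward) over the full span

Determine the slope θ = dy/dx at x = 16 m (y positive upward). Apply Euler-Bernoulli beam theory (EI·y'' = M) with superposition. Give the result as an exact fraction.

θ(16) = 39277/3000000 rad

Load 1 — applied couple M₀=-8 kN·m at a=15 m (b=L-a=5):
  θ_1 = (M₀x²/(2L)-M₀(x-a)+C₁)/EI  [x>a] with C₁=M₀(3b²-L²)/(6L)=65/3 = ((-8)·16²/(2·20)-(-8)·(16-15)+(65/3))/200000 = -323/3000000 rad
Load 2 — uniform load w=10 kN/m over full span:
  θ_2 = -w(L³-6Lx²+4x³)/(24EI) = -10·(20³-6·20·16²+4·16³)/(24·200000) = 33/2500 rad
Superposition: θ = Σ θ_i = 39277/3000000 rad ≈ 0.013092 rad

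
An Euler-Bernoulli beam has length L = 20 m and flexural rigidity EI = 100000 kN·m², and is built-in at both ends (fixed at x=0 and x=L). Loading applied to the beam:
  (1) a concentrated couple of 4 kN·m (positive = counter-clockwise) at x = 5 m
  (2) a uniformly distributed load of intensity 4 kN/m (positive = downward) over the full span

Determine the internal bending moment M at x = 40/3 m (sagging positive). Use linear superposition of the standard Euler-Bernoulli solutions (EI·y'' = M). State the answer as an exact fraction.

M(40/3) = 1591/36 kN·m

Load 1 — applied couple M₀=4 kN·m at a=5 m (b=L-a=15):
  M_1 = R_Ax - M_A - M₀  [x>a] with R_A=9/40, M_A=-3/4 = (9/40)·(40/3) - (-3/4) - 4 = -1/4 kN·m
Load 2 — uniform load w=4 kN/m over full span:
  M_2 = wLx/2 - wL²/12 - wx²/2 = 4·20·(40/3)/2 - 4·20²/12 - 4·(40/3)²/2 = 400/9 kN·m
Superposition: M = Σ M_i = 1591/36 kN·m ≈ 44.194444 kN·m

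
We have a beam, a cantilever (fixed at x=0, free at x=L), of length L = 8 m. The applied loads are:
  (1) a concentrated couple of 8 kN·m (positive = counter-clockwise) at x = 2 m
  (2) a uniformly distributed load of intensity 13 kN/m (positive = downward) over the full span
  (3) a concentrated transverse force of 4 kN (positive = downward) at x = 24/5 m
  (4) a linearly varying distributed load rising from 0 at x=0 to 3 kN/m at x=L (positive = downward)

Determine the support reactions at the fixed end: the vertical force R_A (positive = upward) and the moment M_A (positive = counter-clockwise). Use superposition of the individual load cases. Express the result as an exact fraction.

Load 1 — applied couple M₀=8 kN·m at a=2 m (b=L-a=6):
  R_A = 0 kN
  M_A = -M₀ = -8 kN·m
Load 2 — uniform load w=13 kN/m over full span:
  R_A = wL = 13·8 = 104 kN
  M_A = wL²/2 = 13·8²/2 = 416 kN·m
Load 3 — point force P=4 kN at a=24/5 m (b=L-a=16/5):
  R_A = P = 4 kN
  M_A = Pa = 4·(24/5) = 96/5 kN·m
Load 4 — triangular load w₀=3 kN/m (0→w₀ over full span):
  R_A = w₀L/2 = 3·8/2 = 12 kN
  M_A = w₀L²/3 = 3·8²/3 = 64 kN·m
Superposition: R_A = 120 kN, M_A = 2456/5 kN·m

R_A = 120 kN, M_A = 2456/5 kN·m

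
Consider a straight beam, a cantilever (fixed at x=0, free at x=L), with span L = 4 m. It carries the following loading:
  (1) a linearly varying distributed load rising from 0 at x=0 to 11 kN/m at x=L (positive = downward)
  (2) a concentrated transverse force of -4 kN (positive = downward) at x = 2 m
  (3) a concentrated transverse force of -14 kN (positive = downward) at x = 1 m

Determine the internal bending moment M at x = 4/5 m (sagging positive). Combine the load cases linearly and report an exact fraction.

Load 1 — triangular load w₀=11 kN/m (0→w₀ over full span):
  M_1 = w₀Lx/2 - w₀L²/3 - w₀x³/(6L) = 11·4·(4/5)/2 - 11·4²/3 - 11·(4/5)³/(6·4) = -15488/375 kN·m
Load 2 — point force P=-4 kN at a=2 m (b=L-a=2):
  M_2 = -P(a-x)  [x≤a] = -(-4)·(2-(4/5)) = 24/5 kN·m
Load 3 — point force P=-14 kN at a=1 m (b=L-a=3):
  M_3 = -P(a-x)  [x≤a] = -(-14)·(1-(4/5)) = 14/5 kN·m
Superposition: M = Σ M_i = -12638/375 kN·m ≈ -33.701333 kN·m

M(4/5) = -12638/375 kN·m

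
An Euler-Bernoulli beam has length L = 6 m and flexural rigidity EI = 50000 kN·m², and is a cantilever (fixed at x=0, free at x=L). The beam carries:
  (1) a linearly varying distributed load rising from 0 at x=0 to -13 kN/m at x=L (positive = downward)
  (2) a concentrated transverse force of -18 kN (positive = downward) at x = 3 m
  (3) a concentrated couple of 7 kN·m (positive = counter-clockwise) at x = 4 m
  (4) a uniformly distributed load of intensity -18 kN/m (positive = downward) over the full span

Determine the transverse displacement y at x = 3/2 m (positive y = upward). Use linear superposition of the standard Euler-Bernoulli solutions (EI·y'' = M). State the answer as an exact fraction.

Load 1 — triangular load w₀=-13 kN/m (0→w₀ over full span):
  y_1 = (w₀Lx³/12-w₀L²x²/6-w₀x⁵/(120L))/EI = ((-13)·6·(3/2)³/12-(-13)·6²·(3/2)²/6-(-13)·(3/2)⁵/(120·6))/50000 = 393471/128000000 m
Load 2 — point force P=-18 kN at a=3 m (b=L-a=3):
  y_2 = -Px²(3a-x)/(6EI)  [x≤a] = -(-18)·(3/2)²·(3·3-(3/2))/(6·50000) = 81/80000 m
Load 3 — applied couple M₀=7 kN·m at a=4 m (b=L-a=2):
  y_3 = M₀x²/(2EI)  [x≤a] = 7·(3/2)²/(2·50000) = 63/400000 m
Load 4 — uniform load w=-18 kN/m over full span:
  y_4 = -wx²(x²-4Lx+6L²)/(24EI) = -(-18)·(3/2)²·((3/2)²-4·6·(3/2)+6·6²)/(24·50000) = 19683/3200000 m
Superposition: y = Σ y_i = 1330551/128000000 m ≈ 0.010395 m

y(3/2) = 1330551/128000000 m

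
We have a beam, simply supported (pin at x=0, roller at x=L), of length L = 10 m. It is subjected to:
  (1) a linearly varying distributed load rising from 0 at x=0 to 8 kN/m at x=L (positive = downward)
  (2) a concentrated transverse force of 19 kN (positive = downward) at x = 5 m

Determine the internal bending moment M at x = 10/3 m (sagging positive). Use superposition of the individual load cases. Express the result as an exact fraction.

Load 1 — triangular load w₀=8 kN/m (0→w₀ over full span):
  M_1 = w₀Lx/6 - w₀x³/(6L) = 8·10·(10/3)/6 - 8·(10/3)³/(6·10) = 3200/81 kN·m
Load 2 — point force P=19 kN at a=5 m (b=L-a=5):
  M_2 = Pbx/L  [x≤a] = 19·5·(10/3)/10 = 95/3 kN·m
Superposition: M = Σ M_i = 5765/81 kN·m ≈ 71.172840 kN·m

M(10/3) = 5765/81 kN·m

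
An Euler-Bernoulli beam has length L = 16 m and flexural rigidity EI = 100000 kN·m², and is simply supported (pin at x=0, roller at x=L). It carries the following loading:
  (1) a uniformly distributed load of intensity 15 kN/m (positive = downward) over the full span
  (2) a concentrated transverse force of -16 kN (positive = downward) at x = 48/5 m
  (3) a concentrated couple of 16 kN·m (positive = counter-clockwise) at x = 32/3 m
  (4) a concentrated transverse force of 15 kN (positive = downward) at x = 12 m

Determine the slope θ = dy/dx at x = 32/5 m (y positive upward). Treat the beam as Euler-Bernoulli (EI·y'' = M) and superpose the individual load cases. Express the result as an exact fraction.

θ(32/5) = -416599/56250000 rad

Load 1 — uniform load w=15 kN/m over full span:
  θ_1 = -w(L³-6Lx²+4x³)/(24EI) = -15·(16³-6·16·(32/5)²+4·(32/5)³)/(24·100000) = -592/78125 rad
Load 2 — point force P=-16 kN at a=48/5 m (b=L-a=32/5):
  θ_2 = -Pb(L²-b²-3x²)/(6LEI)  [x≤a] = -(-16)·(32/5)·(16²-(32/5)²-3·(32/5)²)/(6·16·100000) = 384/390625 rad
Load 3 — applied couple M₀=16 kN·m at a=32/3 m (b=L-a=16/3):
  θ_3 = (M₀x²/(2L)+C₁)/EI  [x≤a] with C₁=M₀(3b²-L²)/(6L)=-256/9 = (16·(32/5)²/(2·16)+(-256/9))/100000 = -56/703125 rad
Load 4 — point force P=15 kN at a=12 m (b=L-a=4):
  θ_4 = -Pb(L²-b²-3x²)/(6LEI)  [x≤a] = -15·4·(16²-4²-3·(32/5)²)/(6·16·100000) = -183/250000 rad
Superposition: θ = Σ θ_i = -416599/56250000 rad ≈ -0.007406 rad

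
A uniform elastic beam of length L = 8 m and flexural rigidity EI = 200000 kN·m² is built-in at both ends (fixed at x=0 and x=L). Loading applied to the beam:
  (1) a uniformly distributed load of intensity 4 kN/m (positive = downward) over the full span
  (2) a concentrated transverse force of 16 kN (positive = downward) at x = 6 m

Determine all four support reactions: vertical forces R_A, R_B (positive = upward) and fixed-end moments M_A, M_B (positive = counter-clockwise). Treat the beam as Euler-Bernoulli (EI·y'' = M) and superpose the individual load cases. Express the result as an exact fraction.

Load 1 — uniform load w=4 kN/m over full span:
  R_A = wL/2 = 4·8/2 = 16 kN
  M_A = wL²/12 = 4·8²/12 = 64/3 kN·m
  R_B = wL/2 = 4·8/2 = 16 kN
  M_B = -wL²/12 = -4·8²/12 = -64/3 kN·m
Load 2 — point force P=16 kN at a=6 m (b=L-a=2):
  R_A = Pb²(3a+b)/L³ = 16·2²·(3·6+2)/8³ = 5/2 kN
  M_A = Pab²/L² = 16·6·2²/8² = 6 kN·m
  R_B = Pa²(a+3b)/L³ = 16·6²·(6+3·2)/8³ = 27/2 kN
  M_B = -Pa²b/L² = -16·6²·2/8² = -18 kN·m
Superposition: R_A = 37/2 kN, M_A = 82/3 kN·m, R_B = 59/2 kN, M_B = -118/3 kN·m

R_A = 37/2 kN, M_A = 82/3 kN·m, R_B = 59/2 kN, M_B = -118/3 kN·m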